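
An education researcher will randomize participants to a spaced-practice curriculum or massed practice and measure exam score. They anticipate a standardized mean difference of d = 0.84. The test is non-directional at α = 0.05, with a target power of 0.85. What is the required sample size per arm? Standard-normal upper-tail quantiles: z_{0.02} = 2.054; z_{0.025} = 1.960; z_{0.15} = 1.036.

For two independent groups with equal n: n = 2·((z_{α/2} + z_β) / d)².
z_{α/2} + z_β = 1.960 + 1.036 = 2.996.
n = 2 × (2.996 / 0.84)² = 2 × 3.567² = 2 × 12.72 = 25.4.
Round up to the next whole participant.

n = 26 per group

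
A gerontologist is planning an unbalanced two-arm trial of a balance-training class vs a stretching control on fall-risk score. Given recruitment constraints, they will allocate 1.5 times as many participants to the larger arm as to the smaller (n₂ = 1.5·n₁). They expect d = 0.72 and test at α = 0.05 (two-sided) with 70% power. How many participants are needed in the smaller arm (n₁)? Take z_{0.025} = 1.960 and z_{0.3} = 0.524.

With allocation ratio k = n₂/n₁ = 1.5, Var(x̄₁−x̄₂) = σ²(1/n₁ + 1/(k·n₁)) = σ²·(k+1)/(k·n₁).
So n₁ = (1 + 1/k)·((z_{α/2} + z_β)/d)² = 1.667 × (2.484/0.72)².
n₁ = 1.667 × 11.90 = 19.8.
Round up: n₁ = 20, giving n₂ = 1.5 × 20 = 30.

n₁ = 20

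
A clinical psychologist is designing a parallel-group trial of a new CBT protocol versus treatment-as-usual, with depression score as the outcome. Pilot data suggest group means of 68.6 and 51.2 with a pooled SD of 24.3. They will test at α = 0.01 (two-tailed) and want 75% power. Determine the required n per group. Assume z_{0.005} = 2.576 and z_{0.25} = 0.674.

Cohen's d = |M₁ − M₂| / SD_pooled = |68.6 − 51.2| / 24.3 = 17.4 / 24.3 = 0.716.
For two independent groups with equal n: n = 2·((z_{α/2} + z_β) / d)².
z_{α/2} + z_β = 2.576 + 0.674 = 3.250.
n = 2 × (3.250 / 0.716)² = 2 × 4.539² = 2 × 20.60 = 41.2.
Round up to the next whole participant.

n = 42 per group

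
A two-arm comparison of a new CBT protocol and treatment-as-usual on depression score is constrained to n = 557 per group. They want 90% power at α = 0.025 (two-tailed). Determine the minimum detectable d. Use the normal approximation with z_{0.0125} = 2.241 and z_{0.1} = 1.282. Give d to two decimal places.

d_min ≈ 0.21

For two independent groups of n = 557 each: d_min = (z_{α/2} + z_β)·√(2/n).
z-sum = 2.241 + 1.282 = 3.523.
d_min = 3.523 × √(2/557) = 3.523 × 0.0599 = 0.211.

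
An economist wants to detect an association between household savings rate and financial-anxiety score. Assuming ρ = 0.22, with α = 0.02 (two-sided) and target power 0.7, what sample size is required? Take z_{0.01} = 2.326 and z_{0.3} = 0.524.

Fisher's z: C = ½·ln((1+r)/(1−r)) = ½·ln(1.5641) = 0.2237.
n = ((z_{α/2} + z_β)/C)² + 3.
(2.326 + 0.524) / 0.2237 = 2.850 / 0.2237 = 12.740.
n = 12.740² + 3 = 162.31 + 3 = 165.3.
Round up.

n = 166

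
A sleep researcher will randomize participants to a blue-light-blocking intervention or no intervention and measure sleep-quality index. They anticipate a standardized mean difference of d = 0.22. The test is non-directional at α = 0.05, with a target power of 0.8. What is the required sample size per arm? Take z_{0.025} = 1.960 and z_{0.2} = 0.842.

n = 325 per group

For two independent groups with equal n: n = 2·((z_{α/2} + z_β) / d)².
z_{α/2} + z_β = 1.960 + 0.842 = 2.802.
n = 2 × (2.802 / 0.22)² = 2 × 12.736² = 2 × 162.21 = 324.4.
Round up to the next whole participant.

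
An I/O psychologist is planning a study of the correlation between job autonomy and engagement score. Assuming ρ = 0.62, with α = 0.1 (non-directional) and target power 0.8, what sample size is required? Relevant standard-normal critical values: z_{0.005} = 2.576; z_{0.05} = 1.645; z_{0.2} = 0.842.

Fisher's z: C = ½·ln((1+r)/(1−r)) = ½·ln(4.2632) = 0.7250.
n = ((z_{α/2} + z_β)/C)² + 3.
(1.645 + 0.842) / 0.7250 = 2.487 / 0.7250 = 3.430.
n = 3.430² + 3 = 11.77 + 3 = 14.8.
Round up.

n = 15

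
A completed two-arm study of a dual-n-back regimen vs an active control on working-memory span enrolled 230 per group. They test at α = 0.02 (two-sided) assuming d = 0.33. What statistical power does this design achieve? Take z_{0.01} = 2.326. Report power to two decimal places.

For two equal groups, power = Φ(d·√(n/2) − z_{α/2}).
d·√(n/2) = 0.33 × √(230/2) = 0.33 × 10.724 = 3.539.
z_β = 3.539 − 2.326 = 1.213.
Power = Φ(1.213) = 0.887.

power ≈ 0.89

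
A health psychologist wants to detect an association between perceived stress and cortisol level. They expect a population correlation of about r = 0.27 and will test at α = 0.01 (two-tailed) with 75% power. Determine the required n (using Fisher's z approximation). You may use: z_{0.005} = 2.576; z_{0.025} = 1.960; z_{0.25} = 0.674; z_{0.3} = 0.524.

n = 141

Fisher's z: C = ½·ln((1+r)/(1−r)) = ½·ln(1.7397) = 0.2769.
n = ((z_{α/2} + z_β)/C)² + 3.
(2.576 + 0.674) / 0.2769 = 3.250 / 0.2769 = 11.737.
n = 11.737² + 3 = 137.76 + 3 = 140.8.
Round up.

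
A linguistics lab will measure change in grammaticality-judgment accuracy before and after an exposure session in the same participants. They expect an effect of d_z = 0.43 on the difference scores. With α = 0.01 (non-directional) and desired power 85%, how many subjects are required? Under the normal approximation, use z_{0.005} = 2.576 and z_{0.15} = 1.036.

For a paired (one-sample on differences) test: n = ((z_{α/2} + z_β) / d)².
z_{α/2} + z_β = 2.576 + 1.036 = 3.612.
n = (3.612 / 0.43)² = 8.400² = 70.56.
Round up.

n = 71 pairs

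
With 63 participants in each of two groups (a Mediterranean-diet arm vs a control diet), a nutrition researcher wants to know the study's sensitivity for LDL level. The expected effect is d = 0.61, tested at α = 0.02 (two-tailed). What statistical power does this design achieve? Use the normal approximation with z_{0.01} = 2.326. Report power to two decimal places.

power ≈ 0.86

For two equal groups, power = Φ(d·√(n/2) − z_{α/2}).
d·√(n/2) = 0.61 × √(63/2) = 0.61 × 5.612 = 3.424.
z_β = 3.424 − 2.326 = 1.098.
Power = Φ(1.098) = 0.864.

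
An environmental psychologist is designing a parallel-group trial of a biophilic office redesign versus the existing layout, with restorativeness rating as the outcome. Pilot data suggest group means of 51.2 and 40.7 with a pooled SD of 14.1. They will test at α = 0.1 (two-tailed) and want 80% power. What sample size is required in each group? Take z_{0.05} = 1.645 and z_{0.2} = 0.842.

Cohen's d = |M₁ − M₂| / SD_pooled = |51.2 − 40.7| / 14.1 = 10.5 / 14.1 = 0.745.
For two independent groups with equal n: n = 2·((z_{α/2} + z_β) / d)².
z_{α/2} + z_β = 1.645 + 0.842 = 2.487.
n = 2 × (2.487 / 0.745)² = 2 × 3.338² = 2 × 11.14 = 22.3.
Round up to the next whole participant.

n = 23 per group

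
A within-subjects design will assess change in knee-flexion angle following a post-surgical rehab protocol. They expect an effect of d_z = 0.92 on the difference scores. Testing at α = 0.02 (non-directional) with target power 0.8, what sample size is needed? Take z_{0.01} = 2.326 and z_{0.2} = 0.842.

n = 12 pairs

For a paired (one-sample on differences) test: n = ((z_{α/2} + z_β) / d)².
z_{α/2} + z_β = 2.326 + 0.842 = 3.168.
n = (3.168 / 0.92)² = 3.443² = 11.86.
Round up.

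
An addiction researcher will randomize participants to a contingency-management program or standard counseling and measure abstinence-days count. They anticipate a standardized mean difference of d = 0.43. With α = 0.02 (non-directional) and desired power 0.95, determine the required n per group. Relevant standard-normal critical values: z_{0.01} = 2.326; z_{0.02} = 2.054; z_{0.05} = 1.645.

For two independent groups with equal n: n = 2·((z_{α/2} + z_β) / d)².
z_{α/2} + z_β = 2.326 + 1.645 = 3.971.
n = 2 × (3.971 / 0.43)² = 2 × 9.235² = 2 × 85.28 = 170.6.
Round up to the next whole participant.

n = 171 per group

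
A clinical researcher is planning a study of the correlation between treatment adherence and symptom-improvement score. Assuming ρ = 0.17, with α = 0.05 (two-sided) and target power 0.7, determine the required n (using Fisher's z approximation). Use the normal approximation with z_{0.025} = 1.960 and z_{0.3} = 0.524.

Fisher's z: C = ½·ln((1+r)/(1−r)) = ½·ln(1.4096) = 0.1717.
n = ((z_{α/2} + z_β)/C)² + 3.
(1.960 + 0.524) / 0.1717 = 2.484 / 0.1717 = 14.467.
n = 14.467² + 3 = 209.30 + 3 = 212.3.
Round up.

n = 213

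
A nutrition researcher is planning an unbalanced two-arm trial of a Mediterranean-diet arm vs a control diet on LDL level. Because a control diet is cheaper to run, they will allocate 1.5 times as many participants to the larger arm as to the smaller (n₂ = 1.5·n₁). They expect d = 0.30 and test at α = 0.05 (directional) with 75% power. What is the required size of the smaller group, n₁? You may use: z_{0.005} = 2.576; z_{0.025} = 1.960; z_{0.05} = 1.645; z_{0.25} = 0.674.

n₁ = 100

With allocation ratio k = n₂/n₁ = 1.5, Var(x̄₁−x̄₂) = σ²(1/n₁ + 1/(k·n₁)) = σ²·(k+1)/(k·n₁).
So n₁ = (1 + 1/k)·((z_{α} + z_β)/d)² = 1.667 × (2.319/0.30)².
n₁ = 1.667 × 59.75 = 99.6.
Round up: n₁ = 100, giving n₂ = 1.5 × 100 = 150.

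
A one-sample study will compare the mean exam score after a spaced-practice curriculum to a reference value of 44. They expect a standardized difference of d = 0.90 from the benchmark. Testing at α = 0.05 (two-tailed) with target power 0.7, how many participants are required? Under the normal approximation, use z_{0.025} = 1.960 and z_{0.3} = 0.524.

n = 8

For a one-sample test: n = ((z_{α/2} + z_β) / d)².
z_{α/2} + z_β = 1.960 + 0.524 = 2.484.
n = (2.484 / 0.90)² = 2.760² = 7.62.
Round up.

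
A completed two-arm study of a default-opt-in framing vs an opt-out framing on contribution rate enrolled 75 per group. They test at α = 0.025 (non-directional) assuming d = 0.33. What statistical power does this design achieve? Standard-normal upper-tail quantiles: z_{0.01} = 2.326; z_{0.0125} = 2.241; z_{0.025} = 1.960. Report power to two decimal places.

For two equal groups, power = Φ(d·√(n/2) − z_{α/2}).
d·√(n/2) = 0.33 × √(75/2) = 0.33 × 6.124 = 2.021.
z_β = 2.021 − 2.241 = -0.220.
Power = Φ(-0.220) = 0.413.

power ≈ 0.41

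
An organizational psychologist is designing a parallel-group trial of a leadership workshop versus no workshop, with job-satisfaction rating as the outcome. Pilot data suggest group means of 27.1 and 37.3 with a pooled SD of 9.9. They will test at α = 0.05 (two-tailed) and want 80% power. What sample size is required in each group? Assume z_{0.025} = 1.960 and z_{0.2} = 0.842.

n = 15 per group

Cohen's d = |M₁ − M₂| / SD_pooled = |27.1 − 37.3| / 9.9 = 10.2 / 9.9 = 1.030.
For two independent groups with equal n: n = 2·((z_{α/2} + z_β) / d)².
z_{α/2} + z_β = 1.960 + 0.842 = 2.802.
n = 2 × (2.802 / 1.030)² = 2 × 2.720² = 2 × 7.40 = 14.8.
Round up to the next whole participant.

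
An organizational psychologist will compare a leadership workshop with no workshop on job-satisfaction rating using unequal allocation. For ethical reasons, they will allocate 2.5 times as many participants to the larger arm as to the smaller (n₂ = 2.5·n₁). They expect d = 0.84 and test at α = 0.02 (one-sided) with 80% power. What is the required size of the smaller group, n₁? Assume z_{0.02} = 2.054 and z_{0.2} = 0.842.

n₁ = 17

With allocation ratio k = n₂/n₁ = 2.5, Var(x̄₁−x̄₂) = σ²(1/n₁ + 1/(k·n₁)) = σ²·(k+1)/(k·n₁).
So n₁ = (1 + 1/k)·((z_{α} + z_β)/d)² = 1.400 × (2.896/0.84)².
n₁ = 1.400 × 11.89 = 16.6.
Round up: n₁ = 17, giving n₂ = ⌈2.5 × 17⌉ = ⌈42.5⌉ = 43.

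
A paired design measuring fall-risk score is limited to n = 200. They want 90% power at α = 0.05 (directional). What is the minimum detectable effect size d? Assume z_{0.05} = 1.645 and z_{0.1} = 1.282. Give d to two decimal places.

For a single sample (or paired design) of n = 200: d_min = (z_{α} + z_β)/√n.
z-sum = 1.645 + 1.282 = 2.927.
d_min = 2.927 / √200 = 2.927 / 14.142 = 0.207.

d_min ≈ 0.21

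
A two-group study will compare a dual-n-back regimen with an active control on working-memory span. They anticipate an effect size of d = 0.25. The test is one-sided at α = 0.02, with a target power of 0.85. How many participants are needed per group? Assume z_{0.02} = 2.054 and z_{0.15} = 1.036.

For two independent groups with equal n: n = 2·((z_{α} + z_β) / d)².
z_{α} + z_β = 2.054 + 1.036 = 3.090.
n = 2 × (3.090 / 0.25)² = 2 × 12.360² = 2 × 152.77 = 305.5.
Round up to the next whole participant.

n = 306 per group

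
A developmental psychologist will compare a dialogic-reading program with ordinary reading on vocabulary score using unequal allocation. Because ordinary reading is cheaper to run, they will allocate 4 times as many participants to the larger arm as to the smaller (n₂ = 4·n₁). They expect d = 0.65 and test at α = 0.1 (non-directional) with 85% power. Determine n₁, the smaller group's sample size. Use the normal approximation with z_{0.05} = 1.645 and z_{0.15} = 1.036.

With allocation ratio k = n₂/n₁ = 4, Var(x̄₁−x̄₂) = σ²(1/n₁ + 1/(k·n₁)) = σ²·(k+1)/(k·n₁).
So n₁ = (1 + 1/k)·((z_{α/2} + z_β)/d)² = 1.250 × (2.681/0.65)².
n₁ = 1.250 × 17.01 = 21.3.
Round up: n₁ = 22, giving n₂ = 4 × 22 = 88.

n₁ = 22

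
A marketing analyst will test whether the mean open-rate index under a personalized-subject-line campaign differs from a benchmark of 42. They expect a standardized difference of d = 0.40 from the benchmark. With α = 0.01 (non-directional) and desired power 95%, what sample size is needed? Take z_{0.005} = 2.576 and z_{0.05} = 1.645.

For a one-sample test: n = ((z_{α/2} + z_β) / d)².
z_{α/2} + z_β = 2.576 + 1.645 = 4.221.
n = (4.221 / 0.40)² = 10.553² = 111.36.
Round up.

n = 112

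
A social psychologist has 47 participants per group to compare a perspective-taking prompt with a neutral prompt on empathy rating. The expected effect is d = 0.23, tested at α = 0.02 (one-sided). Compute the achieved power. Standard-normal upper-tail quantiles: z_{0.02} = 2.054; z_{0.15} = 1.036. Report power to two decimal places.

power ≈ 0.17

For two equal groups, power = Φ(d·√(n/2) − z_{α}).
d·√(n/2) = 0.23 × √(47/2) = 0.23 × 4.848 = 1.115.
z_β = 1.115 − 2.054 = -0.939.
Power = Φ(-0.939) = 0.174.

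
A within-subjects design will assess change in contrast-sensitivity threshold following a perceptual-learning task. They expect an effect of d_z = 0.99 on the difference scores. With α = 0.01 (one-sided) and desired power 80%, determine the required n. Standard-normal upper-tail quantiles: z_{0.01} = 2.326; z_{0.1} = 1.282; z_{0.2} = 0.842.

For a paired (one-sample on differences) test: n = ((z_{α} + z_β) / d)².
z_{α} + z_β = 2.326 + 0.842 = 3.168.
n = (3.168 / 0.99)² = 3.200² = 10.24.
Round up.

n = 11 pairs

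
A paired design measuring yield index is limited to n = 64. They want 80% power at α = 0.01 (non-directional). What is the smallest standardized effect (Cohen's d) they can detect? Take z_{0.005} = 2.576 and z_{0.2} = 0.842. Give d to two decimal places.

d_min ≈ 0.43

For a single sample (or paired design) of n = 64: d_min = (z_{α/2} + z_β)/√n.
z-sum = 2.576 + 0.842 = 3.418.
d_min = 3.418 / √64 = 3.418 / 8.000 = 0.427.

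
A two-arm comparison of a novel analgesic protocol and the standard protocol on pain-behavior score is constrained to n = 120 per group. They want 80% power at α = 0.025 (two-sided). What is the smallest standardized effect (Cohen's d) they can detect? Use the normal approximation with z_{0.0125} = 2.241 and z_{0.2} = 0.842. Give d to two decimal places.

For two independent groups of n = 120 each: d_min = (z_{α/2} + z_β)·√(2/n).
z-sum = 2.241 + 0.842 = 3.083.
d_min = 3.083 × √(2/120) = 3.083 × 0.1291 = 0.398.

d_min ≈ 0.40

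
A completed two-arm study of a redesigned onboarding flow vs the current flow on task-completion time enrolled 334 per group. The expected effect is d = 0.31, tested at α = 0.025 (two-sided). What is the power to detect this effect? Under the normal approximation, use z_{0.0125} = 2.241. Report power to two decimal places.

power ≈ 0.96

For two equal groups, power = Φ(d·√(n/2) − z_{α/2}).
d·√(n/2) = 0.31 × √(334/2) = 0.31 × 12.923 = 4.006.
z_β = 4.006 − 2.241 = 1.765.
Power = Φ(1.765) = 0.961.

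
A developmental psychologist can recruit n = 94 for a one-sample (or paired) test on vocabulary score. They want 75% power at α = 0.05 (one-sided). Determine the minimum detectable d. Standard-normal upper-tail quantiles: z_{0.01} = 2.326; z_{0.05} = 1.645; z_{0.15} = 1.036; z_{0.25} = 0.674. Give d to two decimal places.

For a single sample (or paired design) of n = 94: d_min = (z_{α} + z_β)/√n.
z-sum = 1.645 + 0.674 = 2.319.
d_min = 2.319 / √94 = 2.319 / 9.695 = 0.239.

d_min ≈ 0.24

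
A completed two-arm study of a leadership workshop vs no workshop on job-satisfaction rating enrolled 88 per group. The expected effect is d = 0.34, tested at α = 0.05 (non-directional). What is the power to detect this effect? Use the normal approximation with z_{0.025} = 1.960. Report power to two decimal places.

For two equal groups, power = Φ(d·√(n/2) − z_{α/2}).
d·√(n/2) = 0.34 × √(88/2) = 0.34 × 6.633 = 2.255.
z_β = 2.255 − 1.960 = 0.295.
Power = Φ(0.295) = 0.616.

power ≈ 0.62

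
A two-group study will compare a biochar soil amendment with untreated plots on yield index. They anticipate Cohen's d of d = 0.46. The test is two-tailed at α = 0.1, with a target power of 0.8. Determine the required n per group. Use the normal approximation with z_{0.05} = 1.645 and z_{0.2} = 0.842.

For two independent groups with equal n: n = 2·((z_{α/2} + z_β) / d)².
z_{α/2} + z_β = 1.645 + 0.842 = 2.487.
n = 2 × (2.487 / 0.46)² = 2 × 5.407² = 2 × 29.23 = 58.5.
Round up to the next whole participant.

n = 59 per group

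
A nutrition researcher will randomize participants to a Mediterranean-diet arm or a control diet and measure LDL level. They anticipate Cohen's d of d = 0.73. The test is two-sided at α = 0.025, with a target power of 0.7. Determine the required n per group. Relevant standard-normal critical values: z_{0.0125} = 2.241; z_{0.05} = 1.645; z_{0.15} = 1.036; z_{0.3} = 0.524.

For two independent groups with equal n: n = 2·((z_{α/2} + z_β) / d)².
z_{α/2} + z_β = 2.241 + 0.524 = 2.765.
n = 2 × (2.765 / 0.73)² = 2 × 3.788² = 2 × 14.35 = 28.7.
Round up to the next whole participant.

n = 29 per group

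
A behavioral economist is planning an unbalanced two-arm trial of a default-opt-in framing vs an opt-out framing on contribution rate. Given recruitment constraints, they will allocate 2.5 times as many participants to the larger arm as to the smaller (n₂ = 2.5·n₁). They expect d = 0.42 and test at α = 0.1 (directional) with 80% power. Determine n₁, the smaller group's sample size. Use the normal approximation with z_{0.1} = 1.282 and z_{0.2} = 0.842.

n₁ = 36

With allocation ratio k = n₂/n₁ = 2.5, Var(x̄₁−x̄₂) = σ²(1/n₁ + 1/(k·n₁)) = σ²·(k+1)/(k·n₁).
So n₁ = (1 + 1/k)·((z_{α} + z_β)/d)² = 1.400 × (2.124/0.42)².
n₁ = 1.400 × 25.57 = 35.8.
Round up: n₁ = 36, giving n₂ = 2.5 × 36 = 90.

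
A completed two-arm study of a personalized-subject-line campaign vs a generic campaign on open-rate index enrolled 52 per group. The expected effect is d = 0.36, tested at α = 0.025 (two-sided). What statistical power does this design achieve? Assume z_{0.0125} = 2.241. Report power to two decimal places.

For two equal groups, power = Φ(d·√(n/2) − z_{α/2}).
d·√(n/2) = 0.36 × √(52/2) = 0.36 × 5.099 = 1.836.
z_β = 1.836 − 2.241 = -0.405.
Power = Φ(-0.405) = 0.343.

power ≈ 0.34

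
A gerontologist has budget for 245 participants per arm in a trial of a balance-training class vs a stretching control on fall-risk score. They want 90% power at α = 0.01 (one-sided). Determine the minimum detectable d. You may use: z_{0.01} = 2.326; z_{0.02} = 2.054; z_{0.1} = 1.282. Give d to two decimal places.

For two independent groups of n = 245 each: d_min = (z_{α} + z_β)·√(2/n).
z-sum = 2.326 + 1.282 = 3.608.
d_min = 3.608 × √(2/245) = 3.608 × 0.0904 = 0.326.

d_min ≈ 0.33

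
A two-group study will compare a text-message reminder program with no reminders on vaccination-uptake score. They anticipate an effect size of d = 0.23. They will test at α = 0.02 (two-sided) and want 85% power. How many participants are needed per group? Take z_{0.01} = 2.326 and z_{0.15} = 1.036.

For two independent groups with equal n: n = 2·((z_{α/2} + z_β) / d)².
z_{α/2} + z_β = 2.326 + 1.036 = 3.362.
n = 2 × (3.362 / 0.23)² = 2 × 14.617² = 2 × 213.67 = 427.3.
Round up to the next whole participant.

n = 428 per group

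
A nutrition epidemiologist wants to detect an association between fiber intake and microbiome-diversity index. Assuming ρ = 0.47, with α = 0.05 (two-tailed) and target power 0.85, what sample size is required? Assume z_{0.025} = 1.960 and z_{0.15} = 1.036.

Fisher's z: C = ½·ln((1+r)/(1−r)) = ½·ln(2.7736) = 0.5101.
n = ((z_{α/2} + z_β)/C)² + 3.
(1.960 + 1.036) / 0.5101 = 2.996 / 0.5101 = 5.873.
n = 5.873² + 3 = 34.50 + 3 = 37.5.
Round up.

n = 38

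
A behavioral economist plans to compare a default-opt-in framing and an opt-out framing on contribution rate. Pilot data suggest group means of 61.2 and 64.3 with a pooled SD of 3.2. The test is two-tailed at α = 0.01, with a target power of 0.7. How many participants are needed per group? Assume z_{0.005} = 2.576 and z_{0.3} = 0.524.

n = 21 per group

Cohen's d = |M₁ − M₂| / SD_pooled = |61.2 − 64.3| / 3.2 = 3.1 / 3.2 = 0.969.
For two independent groups with equal n: n = 2·((z_{α/2} + z_β) / d)².
z_{α/2} + z_β = 2.576 + 0.524 = 3.100.
n = 2 × (3.100 / 0.969)² = 2 × 3.199² = 2 × 10.23 = 20.5.
Round up to the next whole participant.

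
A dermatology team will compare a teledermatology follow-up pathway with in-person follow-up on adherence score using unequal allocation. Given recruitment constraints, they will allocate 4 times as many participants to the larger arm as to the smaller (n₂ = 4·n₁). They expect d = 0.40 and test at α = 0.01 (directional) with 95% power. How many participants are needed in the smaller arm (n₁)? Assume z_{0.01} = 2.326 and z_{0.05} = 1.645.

n₁ = 124

With allocation ratio k = n₂/n₁ = 4, Var(x̄₁−x̄₂) = σ²(1/n₁ + 1/(k·n₁)) = σ²·(k+1)/(k·n₁).
So n₁ = (1 + 1/k)·((z_{α} + z_β)/d)² = 1.250 × (3.971/0.40)².
n₁ = 1.250 × 98.56 = 123.2.
Round up: n₁ = 124, giving n₂ = 4 × 124 = 496.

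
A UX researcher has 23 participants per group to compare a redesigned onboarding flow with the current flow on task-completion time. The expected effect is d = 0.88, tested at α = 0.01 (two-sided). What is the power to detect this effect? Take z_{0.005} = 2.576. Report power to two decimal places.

For two equal groups, power = Φ(d·√(n/2) − z_{α/2}).
d·√(n/2) = 0.88 × √(23/2) = 0.88 × 3.391 = 2.984.
z_β = 2.984 − 2.576 = 0.408.
Power = Φ(0.408) = 0.658.

power ≈ 0.66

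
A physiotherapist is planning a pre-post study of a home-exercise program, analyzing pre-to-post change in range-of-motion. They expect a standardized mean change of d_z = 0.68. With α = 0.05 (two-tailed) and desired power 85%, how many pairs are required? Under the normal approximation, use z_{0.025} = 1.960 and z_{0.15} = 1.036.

For a paired (one-sample on differences) test: n = ((z_{α/2} + z_β) / d)².
z_{α/2} + z_β = 1.960 + 1.036 = 2.996.
n = (2.996 / 0.68)² = 4.406² = 19.41.
Round up.

n = 20 pairs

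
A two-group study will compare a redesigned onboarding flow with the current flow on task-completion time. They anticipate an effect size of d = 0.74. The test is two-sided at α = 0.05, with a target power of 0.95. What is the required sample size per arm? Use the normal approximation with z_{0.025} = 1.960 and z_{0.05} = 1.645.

For two independent groups with equal n: n = 2·((z_{α/2} + z_β) / d)².
z_{α/2} + z_β = 1.960 + 1.645 = 3.605.
n = 2 × (3.605 / 0.74)² = 2 × 4.872² = 2 × 23.73 = 47.5.
Round up to the next whole participant.

n = 48 per group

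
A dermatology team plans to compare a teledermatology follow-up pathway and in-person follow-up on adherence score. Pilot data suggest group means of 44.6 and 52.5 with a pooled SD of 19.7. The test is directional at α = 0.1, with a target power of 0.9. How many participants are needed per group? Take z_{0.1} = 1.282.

n = 82 per group

Cohen's d = |M₁ − M₂| / SD_pooled = |44.6 − 52.5| / 19.7 = 7.9 / 19.7 = 0.401.
For two independent groups with equal n: n = 2·((z_{α} + z_β) / d)².
z_{α} + z_β = 1.282 + 1.282 = 2.564.
n = 2 × (2.564 / 0.401)² = 2 × 6.394² = 2 × 40.88 = 81.8.
Round up to the next whole participant.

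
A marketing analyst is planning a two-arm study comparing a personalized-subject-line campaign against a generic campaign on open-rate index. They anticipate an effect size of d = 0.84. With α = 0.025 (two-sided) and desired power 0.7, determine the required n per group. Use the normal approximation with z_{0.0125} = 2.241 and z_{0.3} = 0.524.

For two independent groups with equal n: n = 2·((z_{α/2} + z_β) / d)².
z_{α/2} + z_β = 2.241 + 0.524 = 2.765.
n = 2 × (2.765 / 0.84)² = 2 × 3.292² = 2 × 10.84 = 21.7.
Round up to the next whole participant.

n = 22 per group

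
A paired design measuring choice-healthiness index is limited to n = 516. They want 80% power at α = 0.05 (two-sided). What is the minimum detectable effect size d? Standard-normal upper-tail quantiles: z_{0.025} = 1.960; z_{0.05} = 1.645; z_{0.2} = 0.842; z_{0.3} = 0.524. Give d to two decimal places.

For a single sample (or paired design) of n = 516: d_min = (z_{α/2} + z_β)/√n.
z-sum = 1.960 + 0.842 = 2.802.
d_min = 2.802 / √516 = 2.802 / 22.716 = 0.123.

d_min ≈ 0.12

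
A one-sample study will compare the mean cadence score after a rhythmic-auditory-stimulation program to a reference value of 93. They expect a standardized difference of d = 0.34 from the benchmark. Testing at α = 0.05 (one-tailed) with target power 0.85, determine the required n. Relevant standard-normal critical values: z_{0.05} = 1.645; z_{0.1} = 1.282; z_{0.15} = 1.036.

n = 63

For a one-sample test: n = ((z_{α} + z_β) / d)².
z_{α} + z_β = 1.645 + 1.036 = 2.681.
n = (2.681 / 0.34)² = 7.885² = 62.18.
Round up.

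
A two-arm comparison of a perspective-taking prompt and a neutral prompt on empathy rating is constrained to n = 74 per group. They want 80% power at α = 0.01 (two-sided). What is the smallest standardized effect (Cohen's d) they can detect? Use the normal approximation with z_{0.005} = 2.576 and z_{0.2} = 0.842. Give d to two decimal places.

For two independent groups of n = 74 each: d_min = (z_{α/2} + z_β)·√(2/n).
z-sum = 2.576 + 0.842 = 3.418.
d_min = 3.418 × √(2/74) = 3.418 × 0.1644 = 0.562.

d_min ≈ 0.56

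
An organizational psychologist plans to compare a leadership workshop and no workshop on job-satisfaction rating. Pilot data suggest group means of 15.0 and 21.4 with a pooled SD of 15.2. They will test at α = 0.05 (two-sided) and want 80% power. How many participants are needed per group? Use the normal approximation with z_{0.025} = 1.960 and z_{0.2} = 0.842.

n = 89 per group

Cohen's d = |M₁ − M₂| / SD_pooled = |15.0 − 21.4| / 15.2 = 6.4 / 15.2 = 0.421.
For two independent groups with equal n: n = 2·((z_{α/2} + z_β) / d)².
z_{α/2} + z_β = 1.960 + 0.842 = 2.802.
n = 2 × (2.802 / 0.421)² = 2 × 6.656² = 2 × 44.30 = 88.6.
Round up to the next whole participant.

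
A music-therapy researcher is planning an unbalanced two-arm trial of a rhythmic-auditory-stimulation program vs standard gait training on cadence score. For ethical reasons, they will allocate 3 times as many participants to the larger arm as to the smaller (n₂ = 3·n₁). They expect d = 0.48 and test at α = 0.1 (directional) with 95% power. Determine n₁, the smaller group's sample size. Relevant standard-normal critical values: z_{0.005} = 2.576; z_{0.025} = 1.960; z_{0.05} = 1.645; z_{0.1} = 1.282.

With allocation ratio k = n₂/n₁ = 3, Var(x̄₁−x̄₂) = σ²(1/n₁ + 1/(k·n₁)) = σ²·(k+1)/(k·n₁).
So n₁ = (1 + 1/k)·((z_{α} + z_β)/d)² = 1.333 × (2.927/0.48)².
n₁ = 1.333 × 37.18 = 49.6.
Round up: n₁ = 50, giving n₂ = 3 × 50 = 150.

n₁ = 50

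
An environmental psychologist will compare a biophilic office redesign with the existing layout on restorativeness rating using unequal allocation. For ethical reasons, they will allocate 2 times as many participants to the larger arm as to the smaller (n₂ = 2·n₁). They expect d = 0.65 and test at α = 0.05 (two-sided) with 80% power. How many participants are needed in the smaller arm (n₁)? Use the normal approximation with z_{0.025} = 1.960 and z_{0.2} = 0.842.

n₁ = 28

With allocation ratio k = n₂/n₁ = 2, Var(x̄₁−x̄₂) = σ²(1/n₁ + 1/(k·n₁)) = σ²·(k+1)/(k·n₁).
So n₁ = (1 + 1/k)·((z_{α/2} + z_β)/d)² = 1.500 × (2.802/0.65)².
n₁ = 1.500 × 18.58 = 27.9.
Round up: n₁ = 28, giving n₂ = 2 × 28 = 56.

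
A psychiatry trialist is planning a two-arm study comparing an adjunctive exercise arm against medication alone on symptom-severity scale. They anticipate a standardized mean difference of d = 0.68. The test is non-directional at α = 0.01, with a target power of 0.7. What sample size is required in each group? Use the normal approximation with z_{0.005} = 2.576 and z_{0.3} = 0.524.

n = 42 per group

For two independent groups with equal n: n = 2·((z_{α/2} + z_β) / d)².
z_{α/2} + z_β = 2.576 + 0.524 = 3.100.
n = 2 × (3.100 / 0.68)² = 2 × 4.559² = 2 × 20.78 = 41.6.
Round up to the next whole participant.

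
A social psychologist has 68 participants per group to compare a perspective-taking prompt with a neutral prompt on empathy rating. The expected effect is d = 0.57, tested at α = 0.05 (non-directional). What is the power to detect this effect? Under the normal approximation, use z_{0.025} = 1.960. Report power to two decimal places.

power ≈ 0.91

For two equal groups, power = Φ(d·√(n/2) − z_{α/2}).
d·√(n/2) = 0.57 × √(68/2) = 0.57 × 5.831 = 3.324.
z_β = 3.324 − 1.960 = 1.364.
Power = Φ(1.364) = 0.914.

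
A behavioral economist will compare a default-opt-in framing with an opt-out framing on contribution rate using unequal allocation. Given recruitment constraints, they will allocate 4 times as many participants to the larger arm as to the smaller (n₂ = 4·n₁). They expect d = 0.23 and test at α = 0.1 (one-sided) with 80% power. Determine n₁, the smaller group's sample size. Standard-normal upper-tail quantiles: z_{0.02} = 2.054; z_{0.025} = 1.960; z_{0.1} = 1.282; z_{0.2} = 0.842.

n₁ = 107

With allocation ratio k = n₂/n₁ = 4, Var(x̄₁−x̄₂) = σ²(1/n₁ + 1/(k·n₁)) = σ²·(k+1)/(k·n₁).
So n₁ = (1 + 1/k)·((z_{α} + z_β)/d)² = 1.250 × (2.124/0.23)².
n₁ = 1.250 × 85.28 = 106.6.
Round up: n₁ = 107, giving n₂ = 4 × 107 = 428.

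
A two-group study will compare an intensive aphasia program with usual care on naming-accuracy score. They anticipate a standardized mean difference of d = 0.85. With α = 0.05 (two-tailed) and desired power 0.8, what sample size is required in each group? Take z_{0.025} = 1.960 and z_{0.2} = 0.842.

n = 22 per group

For two independent groups with equal n: n = 2·((z_{α/2} + z_β) / d)².
z_{α/2} + z_β = 1.960 + 0.842 = 2.802.
n = 2 × (2.802 / 0.85)² = 2 × 3.296² = 2 × 10.87 = 21.7.
Round up to the next whole participant.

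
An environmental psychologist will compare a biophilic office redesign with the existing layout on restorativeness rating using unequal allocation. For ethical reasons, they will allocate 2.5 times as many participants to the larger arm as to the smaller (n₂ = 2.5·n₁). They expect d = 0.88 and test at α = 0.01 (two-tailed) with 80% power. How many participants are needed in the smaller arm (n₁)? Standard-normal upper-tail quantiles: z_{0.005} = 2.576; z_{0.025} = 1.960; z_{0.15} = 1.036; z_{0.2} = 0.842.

n₁ = 22

With allocation ratio k = n₂/n₁ = 2.5, Var(x̄₁−x̄₂) = σ²(1/n₁ + 1/(k·n₁)) = σ²·(k+1)/(k·n₁).
So n₁ = (1 + 1/k)·((z_{α/2} + z_β)/d)² = 1.400 × (3.418/0.88)².
n₁ = 1.400 × 15.09 = 21.1.
Round up: n₁ = 22, giving n₂ = 2.5 × 22 = 55.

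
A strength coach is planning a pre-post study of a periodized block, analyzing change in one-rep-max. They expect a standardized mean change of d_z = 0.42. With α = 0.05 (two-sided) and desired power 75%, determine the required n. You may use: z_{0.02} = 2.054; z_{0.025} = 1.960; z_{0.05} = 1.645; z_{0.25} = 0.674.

For a paired (one-sample on differences) test: n = ((z_{α/2} + z_β) / d)².
z_{α/2} + z_β = 1.960 + 0.674 = 2.634.
n = (2.634 / 0.42)² = 6.271² = 39.33.
Round up.

n = 40 pairs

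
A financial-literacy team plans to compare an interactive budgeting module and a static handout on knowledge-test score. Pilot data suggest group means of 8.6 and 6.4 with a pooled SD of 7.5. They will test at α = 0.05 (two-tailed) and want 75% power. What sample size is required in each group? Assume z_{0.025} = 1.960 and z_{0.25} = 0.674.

n = 162 per group

Cohen's d = |M₁ − M₂| / SD_pooled = |8.6 − 6.4| / 7.5 = 2.2 / 7.5 = 0.293.
For two independent groups with equal n: n = 2·((z_{α/2} + z_β) / d)².
z_{α/2} + z_β = 1.960 + 0.674 = 2.634.
n = 2 × (2.634 / 0.293)² = 2 × 8.990² = 2 × 80.82 = 161.6.
Round up to the next whole participant.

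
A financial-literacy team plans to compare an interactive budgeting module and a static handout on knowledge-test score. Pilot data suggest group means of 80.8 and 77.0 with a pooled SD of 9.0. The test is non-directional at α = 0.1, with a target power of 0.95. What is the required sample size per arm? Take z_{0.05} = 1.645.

n = 122 per group

Cohen's d = |M₁ − M₂| / SD_pooled = |80.8 − 77.0| / 9.0 = 3.8 / 9.0 = 0.422.
For two independent groups with equal n: n = 2·((z_{α/2} + z_β) / d)².
z_{α/2} + z_β = 1.645 + 1.645 = 3.290.
n = 2 × (3.290 / 0.422)² = 2 × 7.796² = 2 × 60.78 = 121.6.
Round up to the next whole participant.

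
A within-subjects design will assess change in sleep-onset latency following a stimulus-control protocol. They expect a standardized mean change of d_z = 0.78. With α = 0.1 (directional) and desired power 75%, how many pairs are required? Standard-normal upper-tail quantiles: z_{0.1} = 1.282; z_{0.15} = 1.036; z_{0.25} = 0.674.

For a paired (one-sample on differences) test: n = ((z_{α} + z_β) / d)².
z_{α} + z_β = 1.282 + 0.674 = 1.956.
n = (1.956 / 0.78)² = 2.508² = 6.29.
Round up.

n = 7 pairs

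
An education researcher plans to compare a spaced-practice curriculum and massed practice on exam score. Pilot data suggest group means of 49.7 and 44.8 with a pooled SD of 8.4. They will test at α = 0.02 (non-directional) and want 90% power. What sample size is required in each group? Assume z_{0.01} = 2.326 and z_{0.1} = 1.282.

n = 77 per group

Cohen's d = |M₁ − M₂| / SD_pooled = |49.7 − 44.8| / 8.4 = 4.9 / 8.4 = 0.583.
For two independent groups with equal n: n = 2·((z_{α/2} + z_β) / d)².
z_{α/2} + z_β = 2.326 + 1.282 = 3.608.
n = 2 × (3.608 / 0.583)² = 2 × 6.189² = 2 × 38.30 = 76.6.
Round up to the next whole participant.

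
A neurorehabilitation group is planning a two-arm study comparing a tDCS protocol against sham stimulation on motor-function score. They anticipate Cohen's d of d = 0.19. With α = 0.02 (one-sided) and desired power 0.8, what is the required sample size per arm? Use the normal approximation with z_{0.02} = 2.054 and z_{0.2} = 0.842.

n = 465 per group

For two independent groups with equal n: n = 2·((z_{α} + z_β) / d)².
z_{α} + z_β = 2.054 + 0.842 = 2.896.
n = 2 × (2.896 / 0.19)² = 2 × 15.242² = 2 × 232.32 = 464.6.
Round up to the next whole participant.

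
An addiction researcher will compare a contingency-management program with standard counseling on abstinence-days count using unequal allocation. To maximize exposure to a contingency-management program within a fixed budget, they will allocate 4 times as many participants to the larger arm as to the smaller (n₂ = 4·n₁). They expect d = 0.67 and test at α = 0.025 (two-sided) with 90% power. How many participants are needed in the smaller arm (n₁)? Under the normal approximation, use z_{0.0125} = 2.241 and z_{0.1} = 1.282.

With allocation ratio k = n₂/n₁ = 4, Var(x̄₁−x̄₂) = σ²(1/n₁ + 1/(k·n₁)) = σ²·(k+1)/(k·n₁).
So n₁ = (1 + 1/k)·((z_{α/2} + z_β)/d)² = 1.250 × (3.523/0.67)².
n₁ = 1.250 × 27.65 = 34.6.
Round up: n₁ = 35, giving n₂ = 4 × 35 = 140.

n₁ = 35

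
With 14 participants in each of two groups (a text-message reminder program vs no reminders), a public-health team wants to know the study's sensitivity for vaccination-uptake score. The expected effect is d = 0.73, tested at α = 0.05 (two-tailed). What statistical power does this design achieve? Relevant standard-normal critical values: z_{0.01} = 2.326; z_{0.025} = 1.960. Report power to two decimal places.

power ≈ 0.49

For two equal groups, power = Φ(d·√(n/2) − z_{α/2}).
d·√(n/2) = 0.73 × √(14/2) = 0.73 × 2.646 = 1.931.
z_β = 1.931 − 1.960 = -0.029.
Power = Φ(-0.029) = 0.489.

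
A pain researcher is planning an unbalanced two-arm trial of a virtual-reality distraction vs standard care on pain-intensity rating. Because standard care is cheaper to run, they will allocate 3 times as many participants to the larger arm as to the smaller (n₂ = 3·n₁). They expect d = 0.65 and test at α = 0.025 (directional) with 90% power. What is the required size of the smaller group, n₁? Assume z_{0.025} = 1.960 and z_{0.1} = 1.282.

n₁ = 34

With allocation ratio k = n₂/n₁ = 3, Var(x̄₁−x̄₂) = σ²(1/n₁ + 1/(k·n₁)) = σ²·(k+1)/(k·n₁).
So n₁ = (1 + 1/k)·((z_{α} + z_β)/d)² = 1.333 × (3.242/0.65)².
n₁ = 1.333 × 24.88 = 33.2.
Round up: n₁ = 34, giving n₂ = 3 × 34 = 102.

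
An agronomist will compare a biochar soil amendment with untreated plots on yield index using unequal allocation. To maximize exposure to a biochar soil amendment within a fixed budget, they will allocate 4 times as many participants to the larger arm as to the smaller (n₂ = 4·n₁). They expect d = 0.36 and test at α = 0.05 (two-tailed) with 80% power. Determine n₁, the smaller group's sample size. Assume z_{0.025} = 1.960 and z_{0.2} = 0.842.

With allocation ratio k = n₂/n₁ = 4, Var(x̄₁−x̄₂) = σ²(1/n₁ + 1/(k·n₁)) = σ²·(k+1)/(k·n₁).
So n₁ = (1 + 1/k)·((z_{α/2} + z_β)/d)² = 1.250 × (2.802/0.36)².
n₁ = 1.250 × 60.58 = 75.7.
Round up: n₁ = 76, giving n₂ = 4 × 76 = 304.

n₁ = 76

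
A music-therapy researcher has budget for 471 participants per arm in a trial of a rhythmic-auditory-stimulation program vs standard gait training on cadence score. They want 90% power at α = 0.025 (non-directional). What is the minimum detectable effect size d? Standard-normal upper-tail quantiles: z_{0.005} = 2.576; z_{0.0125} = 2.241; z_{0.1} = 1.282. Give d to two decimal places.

For two independent groups of n = 471 each: d_min = (z_{α/2} + z_β)·√(2/n).
z-sum = 2.241 + 1.282 = 3.523.
d_min = 3.523 × √(2/471) = 3.523 × 0.0652 = 0.230.

d_min ≈ 0.23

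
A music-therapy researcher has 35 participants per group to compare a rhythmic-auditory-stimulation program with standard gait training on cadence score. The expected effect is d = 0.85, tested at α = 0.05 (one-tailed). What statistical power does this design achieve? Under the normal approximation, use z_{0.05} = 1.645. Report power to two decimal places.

power ≈ 0.97

For two equal groups, power = Φ(d·√(n/2) − z_{α}).
d·√(n/2) = 0.85 × √(35/2) = 0.85 × 4.183 = 3.556.
z_β = 3.556 − 1.645 = 1.911.
Power = Φ(1.911) = 0.972.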